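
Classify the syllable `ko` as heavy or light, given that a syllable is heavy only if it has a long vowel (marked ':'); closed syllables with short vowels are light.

light

`ko`: short vowel, open (no coda). Short vowel → light.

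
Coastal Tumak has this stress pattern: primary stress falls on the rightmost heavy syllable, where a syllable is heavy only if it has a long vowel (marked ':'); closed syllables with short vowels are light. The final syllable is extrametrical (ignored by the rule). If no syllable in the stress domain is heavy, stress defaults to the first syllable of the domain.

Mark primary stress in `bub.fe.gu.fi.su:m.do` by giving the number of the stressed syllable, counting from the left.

5

The final syllable (6, do) is extrametrical; the stress domain is syllables 1–5.
Weights: 1 bub L, 2 fe L, 3 gu L, 4 fi L, 5 su:m H.
Heavy syllables in the domain: 5. The rightmost is syllable 5 (su:m).
Primary stress: syllable 5 → bub.fe.gu.fi.ˈsu:m.do.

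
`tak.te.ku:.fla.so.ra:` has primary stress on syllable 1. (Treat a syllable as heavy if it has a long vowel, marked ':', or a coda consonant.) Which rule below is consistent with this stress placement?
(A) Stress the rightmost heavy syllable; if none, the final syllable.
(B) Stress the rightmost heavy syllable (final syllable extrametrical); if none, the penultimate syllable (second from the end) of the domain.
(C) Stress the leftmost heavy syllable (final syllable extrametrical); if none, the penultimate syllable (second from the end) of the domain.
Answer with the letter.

Rule A → syllable 6 (observed: 1).
Rule B → syllable 3 (observed: 1).
Rule C → syllable 1 ✓.

C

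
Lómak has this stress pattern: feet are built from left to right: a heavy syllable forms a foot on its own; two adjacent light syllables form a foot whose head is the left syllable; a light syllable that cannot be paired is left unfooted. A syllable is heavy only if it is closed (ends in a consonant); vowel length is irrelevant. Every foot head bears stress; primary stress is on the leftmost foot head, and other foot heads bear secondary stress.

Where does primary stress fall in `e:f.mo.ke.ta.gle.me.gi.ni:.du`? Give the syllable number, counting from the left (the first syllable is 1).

1

Weights: 1 e:f H, 2 mo L, 3 ke L, 4 ta L, 5 gle L, 6 me L, 7 gi L, 8 ni: L, 9 du L.
Parse left to right (heavy = foot alone; LL = one foot; stranded L unfooted): (ˈe:f) (ˈmo.ke) (ˈta.gle) (ˈme.gi) (ˈni:.du).
Foot heads: 1, 2, 4, 6, 8.
Primary stress on the leftmost head = syllable 1.
Primary stress: syllable 1 → ˈe:f.mo.ke.ta.gle.me.gi.ni:.du.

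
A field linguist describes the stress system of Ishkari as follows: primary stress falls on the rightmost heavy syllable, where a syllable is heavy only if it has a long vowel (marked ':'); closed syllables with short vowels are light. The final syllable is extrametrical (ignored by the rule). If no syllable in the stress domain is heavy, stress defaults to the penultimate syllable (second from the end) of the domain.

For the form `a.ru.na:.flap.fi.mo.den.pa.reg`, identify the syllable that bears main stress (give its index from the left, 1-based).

3

The final syllable (9, reg) is extrametrical; the stress domain is syllables 1–8.
Weights: 1 a L, 2 ru L, 3 na: H, 4 flap L, 5 fi L, 6 mo L, 7 den L, 8 pa L.
Heavy syllables in the domain: 3. The rightmost is syllable 3 (na:).
Primary stress: syllable 3 → a.ru.ˈna:.flap.fi.mo.den.pa.reg.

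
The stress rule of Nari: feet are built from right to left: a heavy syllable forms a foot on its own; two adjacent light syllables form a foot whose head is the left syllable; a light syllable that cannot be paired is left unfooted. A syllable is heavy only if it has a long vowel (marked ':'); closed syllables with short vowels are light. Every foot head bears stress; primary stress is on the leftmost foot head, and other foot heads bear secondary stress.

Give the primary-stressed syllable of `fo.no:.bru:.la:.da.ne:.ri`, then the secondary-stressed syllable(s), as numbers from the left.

primary 2, secondary 3, 4, 6

Weights: 1 fo L, 2 no: H, 3 bru: H, 4 la: H, 5 da L, 6 ne: H, 7 ri L.
Parse right to left (heavy = foot alone; LL = one foot; stranded L unfooted): fo (ˈno:) (ˈbru:) (ˈla:) da (ˈne:) ri.
Foot heads: 2, 3, 4, 6.
Primary stress on the leftmost head = syllable 2.
Secondary stress on 3, 4, 6: fo.ˈno:.ˌbru:.ˌla:.da.ˌne:.ri.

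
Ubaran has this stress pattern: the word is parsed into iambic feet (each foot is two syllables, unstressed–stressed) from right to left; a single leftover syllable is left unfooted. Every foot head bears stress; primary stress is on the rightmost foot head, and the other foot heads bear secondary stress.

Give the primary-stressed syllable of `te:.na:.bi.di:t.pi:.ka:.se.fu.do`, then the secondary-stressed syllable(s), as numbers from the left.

primary 9, secondary 3, 5, 7

Parse right to left into iambic (σˈσ) feet: te: (na:.ˈbi) (di:t.ˈpi:) (ka:.ˈse) (fu.ˈdo). Syllable 1 is left unfooted.
Foot heads (stressed positions): 3, 5, 7, 9.
End Rule Rightmost: primary stress on the rightmost head = syllable 9.
Secondary stress on 3, 5, 7: te:.na:.ˌbi.di:t.ˌpi:.ka:.ˌse.fu.ˈdo.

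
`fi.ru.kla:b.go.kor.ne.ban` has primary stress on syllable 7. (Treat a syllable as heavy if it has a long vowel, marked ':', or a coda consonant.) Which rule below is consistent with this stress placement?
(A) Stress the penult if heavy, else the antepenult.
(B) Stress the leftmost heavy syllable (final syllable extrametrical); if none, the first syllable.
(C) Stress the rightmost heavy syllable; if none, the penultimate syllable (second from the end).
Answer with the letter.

C

Rule A → syllable 5 (observed: 7).
Rule B → syllable 3 (observed: 7).
Rule C → syllable 7 ✓.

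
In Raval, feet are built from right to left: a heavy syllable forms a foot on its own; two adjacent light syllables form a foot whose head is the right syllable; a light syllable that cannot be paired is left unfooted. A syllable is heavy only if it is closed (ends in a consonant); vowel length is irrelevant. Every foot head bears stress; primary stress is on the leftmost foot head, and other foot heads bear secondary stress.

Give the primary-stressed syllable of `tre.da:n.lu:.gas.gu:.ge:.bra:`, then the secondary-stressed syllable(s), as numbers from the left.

primary 2, secondary 4, 7

Weights: 1 tre L, 2 da:n H, 3 lu: L, 4 gas H, 5 gu: L, 6 ge: L, 7 bra: L.
Parse right to left (heavy = foot alone; LL = one foot; stranded L unfooted): tre (ˈda:n) lu: (ˈgas) gu: (ge:.ˈbra:).
Foot heads: 2, 4, 7.
Primary stress on the leftmost head = syllable 2.
Secondary stress on 4, 7: tre.ˈda:n.lu:.ˌgas.gu:.ge:.ˌbra:.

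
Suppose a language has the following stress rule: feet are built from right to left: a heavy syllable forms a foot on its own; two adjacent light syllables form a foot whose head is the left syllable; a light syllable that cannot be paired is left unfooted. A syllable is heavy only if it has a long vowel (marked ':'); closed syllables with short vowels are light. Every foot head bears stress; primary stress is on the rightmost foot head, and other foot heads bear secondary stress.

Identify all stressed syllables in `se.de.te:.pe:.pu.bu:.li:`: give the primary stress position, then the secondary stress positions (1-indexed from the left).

primary 7, secondary 1, 3, 4, 6

Weights: 1 se L, 2 de L, 3 te: H, 4 pe: H, 5 pu L, 6 bu: H, 7 li: H.
Parse right to left (heavy = foot alone; LL = one foot; stranded L unfooted): (ˈse.de) (ˈte:) (ˈpe:) pu (ˈbu:) (ˈli:).
Foot heads: 1, 3, 4, 6, 7.
Primary stress on the rightmost head = syllable 7.
Secondary stress on 1, 3, 4, 6: ˌse.de.ˌte:.ˌpe:.pu.ˌbu:.ˈli:.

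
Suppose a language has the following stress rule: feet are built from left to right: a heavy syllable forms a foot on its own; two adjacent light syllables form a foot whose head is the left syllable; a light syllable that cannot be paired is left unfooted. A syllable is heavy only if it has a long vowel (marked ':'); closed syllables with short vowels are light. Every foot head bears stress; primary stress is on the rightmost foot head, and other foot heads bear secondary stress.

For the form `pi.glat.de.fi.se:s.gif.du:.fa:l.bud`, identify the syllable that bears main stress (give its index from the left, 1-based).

8

Weights: 1 pi L, 2 glat L, 3 de L, 4 fi L, 5 se:s H, 6 gif L, 7 du: H, 8 fa:l H, 9 bud L.
Parse left to right (heavy = foot alone; LL = one foot; stranded L unfooted): (ˈpi.glat) (ˈde.fi) (ˈse:s) gif (ˈdu:) (ˈfa:l) bud.
Foot heads: 1, 3, 5, 7, 8.
Primary stress on the rightmost head = syllable 8.
Primary stress: syllable 8 → pi.glat.de.fi.se:s.gif.du:.ˈfa:l.bud.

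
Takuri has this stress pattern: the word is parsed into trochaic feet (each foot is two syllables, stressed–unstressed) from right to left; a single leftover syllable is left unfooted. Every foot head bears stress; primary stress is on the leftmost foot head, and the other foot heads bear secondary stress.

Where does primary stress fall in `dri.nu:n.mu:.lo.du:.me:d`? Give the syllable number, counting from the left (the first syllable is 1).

1

Parse right to left into trochaic (ˈσσ) feet: (ˈdri.nu:n) (ˈmu:.lo) (ˈdu:.me:d).
Foot heads (stressed positions): 1, 3, 5.
End Rule Leftmost: primary stress on the leftmost head = syllable 1.
Primary stress: syllable 1 → ˈdri.nu:n.mu:.lo.du:.me:d.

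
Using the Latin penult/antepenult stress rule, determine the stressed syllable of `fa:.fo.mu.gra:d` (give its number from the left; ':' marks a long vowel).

2

Classical Latin: stress the penult if heavy (long vowel or closed), else the antepenult.
Weights: 2 fo L, 3 mu L, 4 gra:d H.
The penult (syllable 3, mu) is light, so stress falls on the antepenult (syllable 2, fo).
Stress on syllable 2: fa:.ˈfo.mu.gra:d.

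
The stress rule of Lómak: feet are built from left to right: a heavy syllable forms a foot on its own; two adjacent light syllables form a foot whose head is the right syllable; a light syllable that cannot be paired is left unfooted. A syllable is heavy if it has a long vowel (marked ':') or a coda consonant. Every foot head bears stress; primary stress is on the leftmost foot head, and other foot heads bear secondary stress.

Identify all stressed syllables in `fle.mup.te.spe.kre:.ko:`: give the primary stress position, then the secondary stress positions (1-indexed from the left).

primary 2, secondary 4, 5, 6

Weights: 1 fle L, 2 mup H, 3 te L, 4 spe L, 5 kre: H, 6 ko: H.
Parse left to right (heavy = foot alone; LL = one foot; stranded L unfooted): fle (ˈmup) (te.ˈspe) (ˈkre:) (ˈko:).
Foot heads: 2, 4, 5, 6.
Primary stress on the leftmost head = syllable 2.
Secondary stress on 4, 5, 6: fle.ˈmup.te.ˌspe.ˌkre:.ˌko:.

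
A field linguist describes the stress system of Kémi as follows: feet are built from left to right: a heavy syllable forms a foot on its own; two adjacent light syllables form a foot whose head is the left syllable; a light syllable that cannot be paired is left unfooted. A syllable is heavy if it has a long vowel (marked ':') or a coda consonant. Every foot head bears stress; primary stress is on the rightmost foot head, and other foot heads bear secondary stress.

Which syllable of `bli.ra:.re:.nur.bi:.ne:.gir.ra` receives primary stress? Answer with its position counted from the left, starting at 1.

7

Weights: 1 bli L, 2 ra: H, 3 re: H, 4 nur H, 5 bi: H, 6 ne: H, 7 gir H, 8 ra L.
Parse left to right (heavy = foot alone; LL = one foot; stranded L unfooted): bli (ˈra:) (ˈre:) (ˈnur) (ˈbi:) (ˈne:) (ˈgir) ra.
Foot heads: 2, 3, 4, 5, 6, 7.
Primary stress on the rightmost head = syllable 7.
Primary stress: syllable 7 → bli.ra:.re:.nur.bi:.ne:.ˈgir.ra.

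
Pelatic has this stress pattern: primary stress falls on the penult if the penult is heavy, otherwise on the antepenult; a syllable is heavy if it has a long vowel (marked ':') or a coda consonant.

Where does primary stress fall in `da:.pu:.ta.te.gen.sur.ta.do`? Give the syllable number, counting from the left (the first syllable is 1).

6

Weights: 6 sur H, 7 ta L, 8 do L.
The penult (syllable 7, ta) is light, so stress falls on the antepenult (syllable 6, sur).
Primary stress: syllable 6 → da:.pu:.ta.te.gen.ˈsur.ta.do.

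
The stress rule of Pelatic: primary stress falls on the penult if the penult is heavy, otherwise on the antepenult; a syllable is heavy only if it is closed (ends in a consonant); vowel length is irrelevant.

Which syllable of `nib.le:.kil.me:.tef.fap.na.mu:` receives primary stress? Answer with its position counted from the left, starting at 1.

Weights: 6 fap H, 7 na L, 8 mu: L.
The penult (syllable 7, na) is light, so stress falls on the antepenult (syllable 6, fap).
Primary stress: syllable 6 → nib.le:.kil.me:.tef.ˈfap.na.mu:.

6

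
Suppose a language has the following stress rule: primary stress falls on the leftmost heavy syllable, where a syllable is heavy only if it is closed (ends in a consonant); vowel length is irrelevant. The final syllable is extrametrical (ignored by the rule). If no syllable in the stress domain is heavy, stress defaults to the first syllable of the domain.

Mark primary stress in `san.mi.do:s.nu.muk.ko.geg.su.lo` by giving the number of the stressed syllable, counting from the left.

1

The final syllable (9, lo) is extrametrical; the stress domain is syllables 1–8.
Weights: 1 san H, 2 mi L, 3 do:s H, 4 nu L, 5 muk H, 6 ko L, 7 geg H, 8 su L.
Heavy syllables in the domain: 1, 3, 5, 7. The leftmost is syllable 1 (san).
Primary stress: syllable 1 → ˈsan.mi.do:s.nu.muk.ko.geg.su.lo.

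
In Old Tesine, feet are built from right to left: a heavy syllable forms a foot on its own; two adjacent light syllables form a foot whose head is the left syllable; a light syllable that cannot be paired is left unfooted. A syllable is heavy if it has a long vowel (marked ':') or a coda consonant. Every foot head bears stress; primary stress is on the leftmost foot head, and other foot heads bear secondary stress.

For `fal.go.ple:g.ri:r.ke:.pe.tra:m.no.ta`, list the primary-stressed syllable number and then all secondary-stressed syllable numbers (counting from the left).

Weights: 1 fal H, 2 go L, 3 ple:g H, 4 ri:r H, 5 ke: H, 6 pe L, 7 tra:m H, 8 no L, 9 ta L.
Parse right to left (heavy = foot alone; LL = one foot; stranded L unfooted): (ˈfal) go (ˈple:g) (ˈri:r) (ˈke:) pe (ˈtra:m) (ˈno.ta).
Foot heads: 1, 3, 4, 5, 7, 8.
Primary stress on the leftmost head = syllable 1.
Secondary stress on 3, 4, 5, 7, 8: ˈfal.go.ˌple:g.ˌri:r.ˌke:.pe.ˌtra:m.ˌno.ta.

primary 1, secondary 3, 4, 5, 7, 8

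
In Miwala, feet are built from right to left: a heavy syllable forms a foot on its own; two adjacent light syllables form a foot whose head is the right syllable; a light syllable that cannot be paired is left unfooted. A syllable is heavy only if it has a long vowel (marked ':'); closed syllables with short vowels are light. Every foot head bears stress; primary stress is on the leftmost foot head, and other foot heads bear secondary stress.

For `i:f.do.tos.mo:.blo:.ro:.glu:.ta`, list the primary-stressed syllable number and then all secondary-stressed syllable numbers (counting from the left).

Weights: 1 i:f H, 2 do L, 3 tos L, 4 mo: H, 5 blo: H, 6 ro: H, 7 glu: H, 8 ta L.
Parse right to left (heavy = foot alone; LL = one foot; stranded L unfooted): (ˈi:f) (do.ˈtos) (ˈmo:) (ˈblo:) (ˈro:) (ˈglu:) ta.
Foot heads: 1, 3, 4, 5, 6, 7.
Primary stress on the leftmost head = syllable 1.
Secondary stress on 3, 4, 5, 6, 7: ˈi:f.do.ˌtos.ˌmo:.ˌblo:.ˌro:.ˌglu:.ta.

primary 1, secondary 3, 4, 5, 6, 7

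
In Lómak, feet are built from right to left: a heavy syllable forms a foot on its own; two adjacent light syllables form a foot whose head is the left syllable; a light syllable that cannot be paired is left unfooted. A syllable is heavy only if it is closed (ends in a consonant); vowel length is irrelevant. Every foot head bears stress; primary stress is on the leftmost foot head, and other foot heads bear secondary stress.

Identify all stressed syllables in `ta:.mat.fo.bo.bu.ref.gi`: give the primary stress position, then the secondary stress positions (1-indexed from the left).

Weights: 1 ta: L, 2 mat H, 3 fo L, 4 bo L, 5 bu L, 6 ref H, 7 gi L.
Parse right to left (heavy = foot alone; LL = one foot; stranded L unfooted): ta: (ˈmat) fo (ˈbo.bu) (ˈref) gi.
Foot heads: 2, 4, 6.
Primary stress on the leftmost head = syllable 2.
Secondary stress on 4, 6: ta:.ˈmat.fo.ˌbo.bu.ˌref.gi.

primary 2, secondary 4, 6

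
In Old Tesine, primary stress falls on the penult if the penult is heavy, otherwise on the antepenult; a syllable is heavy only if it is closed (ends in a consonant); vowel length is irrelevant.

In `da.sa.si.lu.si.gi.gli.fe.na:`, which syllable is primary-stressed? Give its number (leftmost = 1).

7

Weights: 7 gli L, 8 fe L, 9 na: L.
The penult (syllable 8, fe) is light, so stress falls on the antepenult (syllable 7, gli).
Primary stress: syllable 7 → da.sa.si.lu.si.gi.ˈgli.fe.na:.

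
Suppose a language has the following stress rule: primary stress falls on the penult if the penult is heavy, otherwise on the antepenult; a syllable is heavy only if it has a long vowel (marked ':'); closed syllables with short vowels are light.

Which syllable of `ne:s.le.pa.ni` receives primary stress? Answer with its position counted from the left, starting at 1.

2

Weights: 2 le L, 3 pa L, 4 ni L.
The penult (syllable 3, pa) is light, so stress falls on the antepenult (syllable 2, le).
Primary stress: syllable 2 → ne:s.ˈle.pa.ni.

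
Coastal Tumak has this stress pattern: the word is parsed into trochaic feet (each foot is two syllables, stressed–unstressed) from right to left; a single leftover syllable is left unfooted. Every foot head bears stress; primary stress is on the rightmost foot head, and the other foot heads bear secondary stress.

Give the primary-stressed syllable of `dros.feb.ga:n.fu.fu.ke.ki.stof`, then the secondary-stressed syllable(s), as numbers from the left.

primary 7, secondary 1, 3, 5

Parse right to left into trochaic (ˈσσ) feet: (ˈdros.feb) (ˈga:n.fu) (ˈfu.ke) (ˈki.stof).
Foot heads (stressed positions): 1, 3, 5, 7.
End Rule Rightmost: primary stress on the rightmost head = syllable 7.
Secondary stress on 1, 3, 5: ˌdros.feb.ˌga:n.fu.ˌfu.ke.ˈki.stof.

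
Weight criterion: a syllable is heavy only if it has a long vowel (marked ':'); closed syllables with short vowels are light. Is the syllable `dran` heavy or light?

light

`dran`: short vowel, closed (coda /n/). Short vowel → light.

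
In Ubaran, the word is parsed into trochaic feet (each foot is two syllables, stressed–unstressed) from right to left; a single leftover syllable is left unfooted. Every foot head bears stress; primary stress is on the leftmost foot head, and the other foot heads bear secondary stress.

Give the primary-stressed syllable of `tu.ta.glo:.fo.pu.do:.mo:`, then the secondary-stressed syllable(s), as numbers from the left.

Parse right to left into trochaic (ˈσσ) feet: tu (ˈta.glo:) (ˈfo.pu) (ˈdo:.mo:). Syllable 1 is left unfooted.
Foot heads (stressed positions): 2, 4, 6.
End Rule Leftmost: primary stress on the leftmost head = syllable 2.
Secondary stress on 4, 6: tu.ˈta.glo:.ˌfo.pu.ˌdo:.mo:.

primary 2, secondary 4, 6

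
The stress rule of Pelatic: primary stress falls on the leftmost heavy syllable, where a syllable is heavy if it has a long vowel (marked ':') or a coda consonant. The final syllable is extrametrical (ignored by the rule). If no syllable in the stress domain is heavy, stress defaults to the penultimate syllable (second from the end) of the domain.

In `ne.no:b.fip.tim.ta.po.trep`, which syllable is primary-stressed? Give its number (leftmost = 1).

2

The final syllable (7, trep) is extrametrical; the stress domain is syllables 1–6.
Weights: 1 ne L, 2 no:b H, 3 fip H, 4 tim H, 5 ta L, 6 po L.
Heavy syllables in the domain: 2, 3, 4. The leftmost is syllable 2 (no:b).
Primary stress: syllable 2 → ne.ˈno:b.fip.tim.ta.po.trep.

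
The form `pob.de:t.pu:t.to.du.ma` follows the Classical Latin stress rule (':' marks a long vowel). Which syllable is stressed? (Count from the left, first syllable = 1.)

4

Classical Latin: stress the penult if heavy (long vowel or closed), else the antepenult.
Weights: 4 to L, 5 du L, 6 ma L.
The penult (syllable 5, du) is light, so stress falls on the antepenult (syllable 4, to).
Stress on syllable 4: pob.de:t.pu:t.ˈto.du.ma.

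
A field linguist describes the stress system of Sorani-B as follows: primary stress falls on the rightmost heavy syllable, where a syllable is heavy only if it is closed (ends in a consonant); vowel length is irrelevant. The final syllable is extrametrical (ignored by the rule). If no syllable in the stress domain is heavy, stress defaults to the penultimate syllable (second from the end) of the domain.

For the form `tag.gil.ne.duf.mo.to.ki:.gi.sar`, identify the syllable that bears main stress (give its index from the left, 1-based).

4

The final syllable (9, sar) is extrametrical; the stress domain is syllables 1–8.
Weights: 1 tag H, 2 gil H, 3 ne L, 4 duf H, 5 mo L, 6 to L, 7 ki: L, 8 gi L.
Heavy syllables in the domain: 1, 2, 4. The rightmost is syllable 4 (duf).
Primary stress: syllable 4 → tag.gil.ne.ˈduf.mo.to.ki:.gi.sar.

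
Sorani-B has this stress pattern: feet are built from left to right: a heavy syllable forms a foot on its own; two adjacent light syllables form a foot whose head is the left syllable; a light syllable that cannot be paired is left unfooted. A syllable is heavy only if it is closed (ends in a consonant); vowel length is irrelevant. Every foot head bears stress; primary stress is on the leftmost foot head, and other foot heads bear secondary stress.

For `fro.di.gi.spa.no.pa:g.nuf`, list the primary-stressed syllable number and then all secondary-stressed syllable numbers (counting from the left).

Weights: 1 fro L, 2 di L, 3 gi L, 4 spa L, 5 no L, 6 pa:g H, 7 nuf H.
Parse left to right (heavy = foot alone; LL = one foot; stranded L unfooted): (ˈfro.di) (ˈgi.spa) no (ˈpa:g) (ˈnuf).
Foot heads: 1, 3, 6, 7.
Primary stress on the leftmost head = syllable 1.
Secondary stress on 3, 6, 7: ˈfro.di.ˌgi.spa.no.ˌpa:g.ˌnuf.

primary 1, secondary 3, 6, 7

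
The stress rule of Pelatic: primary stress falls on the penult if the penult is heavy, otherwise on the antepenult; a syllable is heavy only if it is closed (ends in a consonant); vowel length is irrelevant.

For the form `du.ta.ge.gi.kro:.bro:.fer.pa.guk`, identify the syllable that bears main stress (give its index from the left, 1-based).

Weights: 7 fer H, 8 pa L, 9 guk H.
The penult (syllable 8, pa) is light, so stress falls on the antepenult (syllable 7, fer).
Primary stress: syllable 7 → du.ta.ge.gi.kro:.bro:.ˈfer.pa.guk.

7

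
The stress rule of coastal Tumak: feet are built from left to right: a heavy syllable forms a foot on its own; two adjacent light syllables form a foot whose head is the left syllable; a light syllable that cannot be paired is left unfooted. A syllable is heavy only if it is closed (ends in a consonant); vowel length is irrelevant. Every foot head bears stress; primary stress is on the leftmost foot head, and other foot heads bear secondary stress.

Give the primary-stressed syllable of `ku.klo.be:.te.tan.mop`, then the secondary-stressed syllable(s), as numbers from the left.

Weights: 1 ku L, 2 klo L, 3 be: L, 4 te L, 5 tan H, 6 mop H.
Parse left to right (heavy = foot alone; LL = one foot; stranded L unfooted): (ˈku.klo) (ˈbe:.te) (ˈtan) (ˈmop).
Foot heads: 1, 3, 5, 6.
Primary stress on the leftmost head = syllable 1.
Secondary stress on 3, 5, 6: ˈku.klo.ˌbe:.te.ˌtan.ˌmop.

primary 1, secondary 3, 5, 6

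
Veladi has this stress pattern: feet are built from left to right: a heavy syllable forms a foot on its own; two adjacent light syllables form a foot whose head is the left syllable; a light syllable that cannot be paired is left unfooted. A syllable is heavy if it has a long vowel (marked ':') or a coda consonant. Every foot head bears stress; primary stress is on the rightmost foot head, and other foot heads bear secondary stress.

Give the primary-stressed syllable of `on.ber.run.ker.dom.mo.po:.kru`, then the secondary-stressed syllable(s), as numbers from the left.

Weights: 1 on H, 2 ber H, 3 run H, 4 ker H, 5 dom H, 6 mo L, 7 po: H, 8 kru L.
Parse left to right (heavy = foot alone; LL = one foot; stranded L unfooted): (ˈon) (ˈber) (ˈrun) (ˈker) (ˈdom) mo (ˈpo:) kru.
Foot heads: 1, 2, 3, 4, 5, 7.
Primary stress on the rightmost head = syllable 7.
Secondary stress on 1, 2, 3, 4, 5: ˌon.ˌber.ˌrun.ˌker.ˌdom.mo.ˈpo:.kru.

primary 7, secondary 1, 2, 3, 4, 5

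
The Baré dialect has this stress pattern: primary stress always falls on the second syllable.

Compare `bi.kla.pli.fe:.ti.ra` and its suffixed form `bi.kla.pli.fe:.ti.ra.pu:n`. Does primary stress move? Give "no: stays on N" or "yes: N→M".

no: stays on 2

Base `bi.kla.pli.fe:.ti.ra` (6 syllables):
  The word has 6 syllables; the second syllable is syllable 2 (kla).
  → primary stress on syllable 2.
Suffixed `bi.kla.pli.fe:.ti.ra.pu:n` (7 syllables):
  The word has 7 syllables; the second syllable is syllable 2 (kla).
  → primary stress on syllable 2.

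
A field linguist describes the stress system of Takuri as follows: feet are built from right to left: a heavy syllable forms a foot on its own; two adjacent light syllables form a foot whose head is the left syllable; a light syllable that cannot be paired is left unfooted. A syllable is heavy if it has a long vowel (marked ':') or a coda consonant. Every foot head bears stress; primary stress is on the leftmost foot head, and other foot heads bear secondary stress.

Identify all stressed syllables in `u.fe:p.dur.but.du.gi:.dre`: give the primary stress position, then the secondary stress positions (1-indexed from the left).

primary 2, secondary 3, 4, 6

Weights: 1 u L, 2 fe:p H, 3 dur H, 4 but H, 5 du L, 6 gi: H, 7 dre L.
Parse right to left (heavy = foot alone; LL = one foot; stranded L unfooted): u (ˈfe:p) (ˈdur) (ˈbut) du (ˈgi:) dre.
Foot heads: 2, 3, 4, 6.
Primary stress on the leftmost head = syllable 2.
Secondary stress on 3, 4, 6: u.ˈfe:p.ˌdur.ˌbut.du.ˌgi:.dre.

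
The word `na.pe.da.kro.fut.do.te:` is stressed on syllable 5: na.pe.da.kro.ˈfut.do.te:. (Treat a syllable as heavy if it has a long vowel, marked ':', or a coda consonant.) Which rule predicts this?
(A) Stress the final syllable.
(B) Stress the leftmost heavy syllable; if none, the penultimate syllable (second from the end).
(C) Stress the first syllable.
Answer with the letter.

Rule A → syllable 7 (observed: 5).
Rule B → syllable 5 ✓.
Rule C → syllable 1 (observed: 5).

B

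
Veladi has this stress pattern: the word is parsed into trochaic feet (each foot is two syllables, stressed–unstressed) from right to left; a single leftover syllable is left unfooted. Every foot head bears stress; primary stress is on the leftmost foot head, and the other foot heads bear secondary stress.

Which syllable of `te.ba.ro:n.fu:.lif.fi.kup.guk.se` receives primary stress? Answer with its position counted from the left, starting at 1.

Parse right to left into trochaic (ˈσσ) feet: te (ˈba.ro:n) (ˈfu:.lif) (ˈfi.kup) (ˈguk.se). Syllable 1 is left unfooted.
Foot heads (stressed positions): 2, 4, 6, 8.
End Rule Leftmost: primary stress on the leftmost head = syllable 2.
Primary stress: syllable 2 → te.ˈba.ro:n.fu:.lif.fi.kup.guk.se.

2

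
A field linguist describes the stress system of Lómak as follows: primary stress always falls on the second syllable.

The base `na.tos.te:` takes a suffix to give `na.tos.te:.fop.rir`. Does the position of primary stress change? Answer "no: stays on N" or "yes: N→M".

Base `na.tos.te:` (3 syllables):
  The word has 3 syllables; the second syllable is syllable 2 (tos).
  → primary stress on syllable 2.
Suffixed `na.tos.te:.fop.rir` (5 syllables):
  The word has 5 syllables; the second syllable is syllable 2 (tos).
  → primary stress on syllable 2.

no: stays on 2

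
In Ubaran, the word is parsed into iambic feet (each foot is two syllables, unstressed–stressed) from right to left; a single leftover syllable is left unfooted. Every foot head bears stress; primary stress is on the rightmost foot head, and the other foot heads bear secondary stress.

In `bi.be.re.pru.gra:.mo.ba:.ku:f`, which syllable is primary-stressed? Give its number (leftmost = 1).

8

Parse right to left into iambic (σˈσ) feet: (bi.ˈbe) (re.ˈpru) (gra:.ˈmo) (ba:.ˈku:f).
Foot heads (stressed positions): 2, 4, 6, 8.
End Rule Rightmost: primary stress on the rightmost head = syllable 8.
Primary stress: syllable 8 → bi.be.re.pru.gra:.mo.ba:.ˈku:f.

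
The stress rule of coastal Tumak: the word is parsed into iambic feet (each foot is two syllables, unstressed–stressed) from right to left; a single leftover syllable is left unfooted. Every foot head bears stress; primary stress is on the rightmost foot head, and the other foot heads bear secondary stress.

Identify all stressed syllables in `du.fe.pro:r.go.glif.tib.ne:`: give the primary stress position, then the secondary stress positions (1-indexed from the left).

Parse right to left into iambic (σˈσ) feet: du (fe.ˈpro:r) (go.ˈglif) (tib.ˈne:). Syllable 1 is left unfooted.
Foot heads (stressed positions): 3, 5, 7.
End Rule Rightmost: primary stress on the rightmost head = syllable 7.
Secondary stress on 3, 5: du.fe.ˌpro:r.go.ˌglif.tib.ˈne:.

primary 7, secondary 3, 5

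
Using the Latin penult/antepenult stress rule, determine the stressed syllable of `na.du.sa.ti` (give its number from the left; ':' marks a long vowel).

Classical Latin: stress the penult if heavy (long vowel or closed), else the antepenult.
Weights: 2 du L, 3 sa L, 4 ti L.
The penult (syllable 3, sa) is light, so stress falls on the antepenult (syllable 2, du).
Stress on syllable 2: na.ˈdu.sa.ti.

2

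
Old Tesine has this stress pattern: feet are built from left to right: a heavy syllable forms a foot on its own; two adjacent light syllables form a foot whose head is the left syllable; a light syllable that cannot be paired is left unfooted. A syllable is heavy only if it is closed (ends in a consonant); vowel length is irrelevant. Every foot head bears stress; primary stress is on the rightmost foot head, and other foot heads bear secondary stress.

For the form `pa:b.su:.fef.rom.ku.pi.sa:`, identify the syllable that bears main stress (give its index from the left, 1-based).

5

Weights: 1 pa:b H, 2 su: L, 3 fef H, 4 rom H, 5 ku L, 6 pi L, 7 sa: L.
Parse left to right (heavy = foot alone; LL = one foot; stranded L unfooted): (ˈpa:b) su: (ˈfef) (ˈrom) (ˈku.pi) sa:.
Foot heads: 1, 3, 4, 5.
Primary stress on the rightmost head = syllable 5.
Primary stress: syllable 5 → pa:b.su:.fef.rom.ˈku.pi.sa:.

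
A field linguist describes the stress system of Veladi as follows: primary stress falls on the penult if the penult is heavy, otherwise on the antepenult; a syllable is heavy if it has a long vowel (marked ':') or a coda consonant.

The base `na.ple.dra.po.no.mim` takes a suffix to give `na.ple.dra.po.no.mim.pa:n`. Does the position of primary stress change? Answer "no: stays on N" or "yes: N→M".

yes: 4→6

Base `na.ple.dra.po.no.mim` (6 syllables):
  Weights: 4 po L, 5 no L, 6 mim H.
  The penult (syllable 5, no) is light, so stress falls on the antepenult (syllable 4, po).
  → primary stress on syllable 4.
Suffixed `na.ple.dra.po.no.mim.pa:n` (7 syllables):
  Weights: 5 no L, 6 mim H, 7 pa:n H.
  The penult (syllable 6, mim) is heavy, so it takes stress.
  → primary stress on syllable 6.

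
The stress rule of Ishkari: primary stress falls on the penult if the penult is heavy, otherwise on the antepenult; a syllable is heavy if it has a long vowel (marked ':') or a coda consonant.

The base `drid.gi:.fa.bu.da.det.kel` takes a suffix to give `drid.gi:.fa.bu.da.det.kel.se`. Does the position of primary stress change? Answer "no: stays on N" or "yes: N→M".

yes: 6→7

Base `drid.gi:.fa.bu.da.det.kel` (7 syllables):
  Weights: 5 da L, 6 det H, 7 kel H.
  The penult (syllable 6, det) is heavy, so it takes stress.
  → primary stress on syllable 6.
Suffixed `drid.gi:.fa.bu.da.det.kel.se` (8 syllables):
  Weights: 6 det H, 7 kel H, 8 se L.
  The penult (syllable 7, kel) is heavy, so it takes stress.
  → primary stress on syllable 7.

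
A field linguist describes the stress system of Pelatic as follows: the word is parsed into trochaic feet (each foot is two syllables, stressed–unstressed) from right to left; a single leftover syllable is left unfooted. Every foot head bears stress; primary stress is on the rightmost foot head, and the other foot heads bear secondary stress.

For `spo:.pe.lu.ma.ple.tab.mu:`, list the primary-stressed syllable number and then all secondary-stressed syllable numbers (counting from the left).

Parse right to left into trochaic (ˈσσ) feet: spo: (ˈpe.lu) (ˈma.ple) (ˈtab.mu:). Syllable 1 is left unfooted.
Foot heads (stressed positions): 2, 4, 6.
End Rule Rightmost: primary stress on the rightmost head = syllable 6.
Secondary stress on 2, 4: spo:.ˌpe.lu.ˌma.ple.ˈtab.mu:.

primary 6, secondary 2, 4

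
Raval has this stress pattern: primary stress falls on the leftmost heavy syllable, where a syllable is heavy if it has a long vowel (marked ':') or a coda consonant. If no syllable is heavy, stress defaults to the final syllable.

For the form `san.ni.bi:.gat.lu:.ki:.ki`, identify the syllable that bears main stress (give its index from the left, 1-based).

1

Weights: 1 san H, 2 ni L, 3 bi: H, 4 gat H, 5 lu: H, 6 ki: H, 7 ki L.
Heavy syllables in the domain: 1, 3, 4, 5, 6. The leftmost is syllable 1 (san).
Primary stress: syllable 1 → ˈsan.ni.bi:.gat.lu:.ki:.ki.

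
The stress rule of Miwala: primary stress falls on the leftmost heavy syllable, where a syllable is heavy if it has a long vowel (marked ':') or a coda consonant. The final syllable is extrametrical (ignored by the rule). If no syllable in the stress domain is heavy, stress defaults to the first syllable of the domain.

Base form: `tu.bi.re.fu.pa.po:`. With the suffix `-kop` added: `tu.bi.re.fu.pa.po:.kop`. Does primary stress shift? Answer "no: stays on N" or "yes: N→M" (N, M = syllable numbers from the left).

yes: 1→6

Base `tu.bi.re.fu.pa.po:` (6 syllables):
  The final syllable (6, po:) is extrametrical; the stress domain is syllables 1–5.
  Weights: 1 tu L, 2 bi L, 3 re L, 4 fu L, 5 pa L.
  No heavy syllable in the domain; default to the first syllable of the domain = syllable 1.
  → primary stress on syllable 1.
Suffixed `tu.bi.re.fu.pa.po:.kop` (7 syllables):
  The final syllable (7, kop) is extrametrical; the stress domain is syllables 1–6.
  Weights: 1 tu L, 2 bi L, 3 re L, 4 fu L, 5 pa L, 6 po: H.
  Heavy syllables in the domain: 6. The leftmost is syllable 6 (po:).
  → primary stress on syllable 6.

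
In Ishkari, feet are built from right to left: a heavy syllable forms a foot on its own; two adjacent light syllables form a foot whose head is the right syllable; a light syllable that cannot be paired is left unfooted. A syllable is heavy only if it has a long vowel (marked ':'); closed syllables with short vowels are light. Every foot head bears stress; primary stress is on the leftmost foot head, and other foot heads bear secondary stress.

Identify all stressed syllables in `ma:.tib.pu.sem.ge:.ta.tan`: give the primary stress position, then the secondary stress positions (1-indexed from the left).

Weights: 1 ma: H, 2 tib L, 3 pu L, 4 sem L, 5 ge: H, 6 ta L, 7 tan L.
Parse right to left (heavy = foot alone; LL = one foot; stranded L unfooted): (ˈma:) tib (pu.ˈsem) (ˈge:) (ta.ˈtan).
Foot heads: 1, 4, 5, 7.
Primary stress on the leftmost head = syllable 1.
Secondary stress on 4, 5, 7: ˈma:.tib.pu.ˌsem.ˌge:.ta.ˌtan.

primary 1, secondary 4, 5, 7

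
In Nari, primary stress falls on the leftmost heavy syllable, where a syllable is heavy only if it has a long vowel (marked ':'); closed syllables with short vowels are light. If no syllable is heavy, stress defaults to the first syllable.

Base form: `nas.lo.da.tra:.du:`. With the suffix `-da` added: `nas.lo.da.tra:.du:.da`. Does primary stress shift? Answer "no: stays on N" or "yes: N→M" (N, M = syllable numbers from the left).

Base `nas.lo.da.tra:.du:` (5 syllables):
  Weights: 1 nas L, 2 lo L, 3 da L, 4 tra: H, 5 du: H.
  Heavy syllables in the domain: 4, 5. The leftmost is syllable 4 (tra:).
  → primary stress on syllable 4.
Suffixed `nas.lo.da.tra:.du:.da` (6 syllables):
  Weights: 1 nas L, 2 lo L, 3 da L, 4 tra: H, 5 du: H, 6 da L.
  Heavy syllables in the domain: 4, 5. The leftmost is syllable 4 (tra:).
  → primary stress on syllable 4.

no: stays on 4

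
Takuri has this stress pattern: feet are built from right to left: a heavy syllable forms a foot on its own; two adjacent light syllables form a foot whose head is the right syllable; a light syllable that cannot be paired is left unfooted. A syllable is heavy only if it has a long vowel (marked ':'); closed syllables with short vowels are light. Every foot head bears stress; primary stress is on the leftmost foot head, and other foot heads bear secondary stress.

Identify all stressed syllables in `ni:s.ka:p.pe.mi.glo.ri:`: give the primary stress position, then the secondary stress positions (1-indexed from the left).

primary 1, secondary 2, 5, 6

Weights: 1 ni:s H, 2 ka:p H, 3 pe L, 4 mi L, 5 glo L, 6 ri: H.
Parse right to left (heavy = foot alone; LL = one foot; stranded L unfooted): (ˈni:s) (ˈka:p) pe (mi.ˈglo) (ˈri:).
Foot heads: 1, 2, 5, 6.
Primary stress on the leftmost head = syllable 1.
Secondary stress on 2, 5, 6: ˈni:s.ˌka:p.pe.mi.ˌglo.ˌri:.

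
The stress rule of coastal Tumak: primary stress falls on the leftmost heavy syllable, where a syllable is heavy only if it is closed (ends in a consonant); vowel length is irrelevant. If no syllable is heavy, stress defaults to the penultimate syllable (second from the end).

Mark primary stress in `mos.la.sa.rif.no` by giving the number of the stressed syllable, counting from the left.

Weights: 1 mos H, 2 la L, 3 sa L, 4 rif H, 5 no L.
Heavy syllables in the domain: 1, 4. The leftmost is syllable 1 (mos).
Primary stress: syllable 1 → ˈmos.la.sa.rif.no.

1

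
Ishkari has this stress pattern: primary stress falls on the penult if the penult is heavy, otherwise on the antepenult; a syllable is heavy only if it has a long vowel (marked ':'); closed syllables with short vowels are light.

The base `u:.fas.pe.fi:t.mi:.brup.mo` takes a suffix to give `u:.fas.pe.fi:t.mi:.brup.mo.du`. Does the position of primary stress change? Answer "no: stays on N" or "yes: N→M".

yes: 5→6

Base `u:.fas.pe.fi:t.mi:.brup.mo` (7 syllables):
  Weights: 5 mi: H, 6 brup L, 7 mo L.
  The penult (syllable 6, brup) is light, so stress falls on the antepenult (syllable 5, mi:).
  → primary stress on syllable 5.
Suffixed `u:.fas.pe.fi:t.mi:.brup.mo.du` (8 syllables):
  Weights: 6 brup L, 7 mo L, 8 du L.
  The penult (syllable 7, mo) is light, so stress falls on the antepenult (syllable 6, brup).
  → primary stress on syllable 6.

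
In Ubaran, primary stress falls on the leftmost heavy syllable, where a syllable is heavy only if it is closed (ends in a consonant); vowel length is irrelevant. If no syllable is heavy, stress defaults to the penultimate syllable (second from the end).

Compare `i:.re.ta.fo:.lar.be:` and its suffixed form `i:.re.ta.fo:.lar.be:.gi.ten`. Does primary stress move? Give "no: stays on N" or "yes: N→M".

no: stays on 5

Base `i:.re.ta.fo:.lar.be:` (6 syllables):
  Weights: 1 i: L, 2 re L, 3 ta L, 4 fo: L, 5 lar H, 6 be: L.
  Heavy syllables in the domain: 5. The leftmost is syllable 5 (lar).
  → primary stress on syllable 5.
Suffixed `i:.re.ta.fo:.lar.be:.gi.ten` (8 syllables):
  Weights: 1 i: L, 2 re L, 3 ta L, 4 fo: L, 5 lar H, 6 be: L, 7 gi L, 8 ten H.
  Heavy syllables in the domain: 5, 8. The leftmost is syllable 5 (lar).
  → primary stress on syllable 5.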